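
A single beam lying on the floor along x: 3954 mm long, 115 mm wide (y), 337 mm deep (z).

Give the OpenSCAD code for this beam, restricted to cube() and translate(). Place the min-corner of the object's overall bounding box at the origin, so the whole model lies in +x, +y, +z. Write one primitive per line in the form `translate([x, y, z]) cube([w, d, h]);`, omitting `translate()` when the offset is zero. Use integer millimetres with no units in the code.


cube([3954, 115, 337]);


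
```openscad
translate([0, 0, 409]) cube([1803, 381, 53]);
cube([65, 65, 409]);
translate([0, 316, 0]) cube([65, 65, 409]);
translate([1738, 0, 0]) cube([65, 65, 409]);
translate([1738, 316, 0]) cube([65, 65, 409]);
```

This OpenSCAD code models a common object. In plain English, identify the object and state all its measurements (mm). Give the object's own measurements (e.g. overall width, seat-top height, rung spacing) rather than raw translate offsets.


A bench: a 1803×381 mm seat slab, 53 mm thick, top at z = 462 mm, on four 65×65 mm square legs flush with the seat corners and standing on z = 0.


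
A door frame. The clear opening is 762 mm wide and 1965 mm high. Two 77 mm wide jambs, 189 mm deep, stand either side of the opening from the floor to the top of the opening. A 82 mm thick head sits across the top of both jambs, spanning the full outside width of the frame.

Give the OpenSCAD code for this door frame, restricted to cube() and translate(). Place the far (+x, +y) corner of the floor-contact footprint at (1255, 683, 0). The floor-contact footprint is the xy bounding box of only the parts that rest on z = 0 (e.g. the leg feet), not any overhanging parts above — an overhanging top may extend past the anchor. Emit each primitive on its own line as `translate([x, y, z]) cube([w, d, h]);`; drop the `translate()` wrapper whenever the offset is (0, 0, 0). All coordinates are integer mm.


translate([339, 494, 0]) cube([77, 189, 1965]);
translate([1178, 494, 0]) cube([77, 189, 1965]);
translate([339, 494, 1965]) cube([916, 189, 82]);


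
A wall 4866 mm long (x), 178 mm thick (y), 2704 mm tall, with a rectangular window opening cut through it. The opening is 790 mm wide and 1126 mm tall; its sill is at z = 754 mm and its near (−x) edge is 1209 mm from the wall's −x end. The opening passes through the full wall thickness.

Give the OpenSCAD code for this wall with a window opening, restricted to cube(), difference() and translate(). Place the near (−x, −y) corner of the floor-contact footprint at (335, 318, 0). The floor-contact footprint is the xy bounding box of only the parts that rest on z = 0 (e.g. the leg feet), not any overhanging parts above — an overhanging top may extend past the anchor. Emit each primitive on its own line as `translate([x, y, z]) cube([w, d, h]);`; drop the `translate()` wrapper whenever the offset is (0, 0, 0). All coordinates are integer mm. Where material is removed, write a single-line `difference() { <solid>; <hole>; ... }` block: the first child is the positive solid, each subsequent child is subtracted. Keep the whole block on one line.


difference() { translate([335, 318, 0]) cube([4866, 178, 2704]); translate([1544, 318, 754]) cube([790, 178, 1126]); }


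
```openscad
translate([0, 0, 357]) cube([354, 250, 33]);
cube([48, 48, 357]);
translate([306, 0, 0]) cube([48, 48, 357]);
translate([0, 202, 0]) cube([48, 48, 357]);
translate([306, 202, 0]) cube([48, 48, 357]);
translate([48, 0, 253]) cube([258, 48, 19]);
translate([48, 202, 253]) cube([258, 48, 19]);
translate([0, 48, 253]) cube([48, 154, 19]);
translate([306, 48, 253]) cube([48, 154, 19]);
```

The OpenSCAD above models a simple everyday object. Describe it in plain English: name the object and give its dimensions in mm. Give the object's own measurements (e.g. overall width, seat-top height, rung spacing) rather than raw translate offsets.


A simple wooden stool: a rectangular seat 354 mm (x) by 250 mm (y), 33 mm thick, top face at z = 390 mm, on four square legs, each 48×48 mm in cross-section. The legs rest on z = 0, each flush with a corner of the seat. Four stretchers, 48 mm wide and 19 mm tall, connect adjacent legs with their undersides at z = 253 mm, each running between the inner faces of the legs it joins and aligned with the legs' outer faces on the other axis.


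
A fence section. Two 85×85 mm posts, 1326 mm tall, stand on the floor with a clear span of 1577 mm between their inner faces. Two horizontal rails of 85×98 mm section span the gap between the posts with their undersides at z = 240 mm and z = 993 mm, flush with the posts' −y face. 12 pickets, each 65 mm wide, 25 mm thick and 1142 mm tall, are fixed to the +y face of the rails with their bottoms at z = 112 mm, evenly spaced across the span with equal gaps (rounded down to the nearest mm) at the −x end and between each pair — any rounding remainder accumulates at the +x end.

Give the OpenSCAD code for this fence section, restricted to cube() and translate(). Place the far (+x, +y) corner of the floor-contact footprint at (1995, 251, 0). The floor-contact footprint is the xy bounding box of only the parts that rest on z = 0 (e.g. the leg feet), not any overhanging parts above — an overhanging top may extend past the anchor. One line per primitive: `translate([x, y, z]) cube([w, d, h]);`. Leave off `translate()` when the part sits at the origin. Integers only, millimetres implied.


translate([248, 166, 0]) cube([85, 85, 1326]);
translate([1910, 166, 0]) cube([85, 85, 1326]);
translate([333, 166, 240]) cube([1577, 85, 98]);
translate([333, 166, 993]) cube([1577, 85, 98]);
translate([394, 251, 112]) cube([65, 25, 1142]);
translate([520, 251, 112]) cube([65, 25, 1142]);
translate([646, 251, 112]) cube([65, 25, 1142]);
translate([772, 251, 112]) cube([65, 25, 1142]);
translate([898, 251, 112]) cube([65, 25, 1142]);
translate([1024, 251, 112]) cube([65, 25, 1142]);
translate([1150, 251, 112]) cube([65, 25, 1142]);
translate([1276, 251, 112]) cube([65, 25, 1142]);
translate([1402, 251, 112]) cube([65, 25, 1142]);
translate([1528, 251, 112]) cube([65, 25, 1142]);
translate([1654, 251, 112]) cube([65, 25, 1142]);
translate([1780, 251, 112]) cube([65, 25, 1142]);


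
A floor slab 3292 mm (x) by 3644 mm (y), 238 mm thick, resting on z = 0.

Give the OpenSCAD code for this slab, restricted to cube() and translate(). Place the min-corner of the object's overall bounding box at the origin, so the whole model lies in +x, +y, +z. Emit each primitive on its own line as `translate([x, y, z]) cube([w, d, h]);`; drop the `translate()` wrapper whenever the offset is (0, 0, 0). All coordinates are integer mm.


cube([3292, 3644, 238]);


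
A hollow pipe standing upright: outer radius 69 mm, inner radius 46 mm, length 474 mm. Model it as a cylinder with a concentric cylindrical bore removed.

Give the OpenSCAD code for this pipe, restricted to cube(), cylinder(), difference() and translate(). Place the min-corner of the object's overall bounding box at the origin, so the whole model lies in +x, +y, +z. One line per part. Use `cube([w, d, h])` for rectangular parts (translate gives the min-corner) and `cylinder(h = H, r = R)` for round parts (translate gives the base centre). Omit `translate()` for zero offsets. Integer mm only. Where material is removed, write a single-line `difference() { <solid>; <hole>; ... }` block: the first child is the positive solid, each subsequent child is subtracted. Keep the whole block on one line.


difference() { translate([69, 69, 0]) cylinder(h = 474, r = 69); translate([69, 69, 0]) cylinder(h = 474, r = 46); }


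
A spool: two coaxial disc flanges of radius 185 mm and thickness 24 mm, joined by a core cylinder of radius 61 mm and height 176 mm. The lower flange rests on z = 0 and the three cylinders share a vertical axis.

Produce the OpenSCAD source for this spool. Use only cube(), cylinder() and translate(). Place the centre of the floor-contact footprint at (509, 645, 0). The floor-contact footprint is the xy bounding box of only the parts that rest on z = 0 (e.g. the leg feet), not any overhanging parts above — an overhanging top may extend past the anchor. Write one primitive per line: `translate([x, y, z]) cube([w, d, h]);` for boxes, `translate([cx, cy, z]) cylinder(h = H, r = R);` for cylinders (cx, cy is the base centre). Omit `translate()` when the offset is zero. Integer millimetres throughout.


translate([509, 645, 0]) cylinder(h = 24, r = 185);
translate([509, 645, 24]) cylinder(h = 176, r = 61);
translate([509, 645, 200]) cylinder(h = 24, r = 185);


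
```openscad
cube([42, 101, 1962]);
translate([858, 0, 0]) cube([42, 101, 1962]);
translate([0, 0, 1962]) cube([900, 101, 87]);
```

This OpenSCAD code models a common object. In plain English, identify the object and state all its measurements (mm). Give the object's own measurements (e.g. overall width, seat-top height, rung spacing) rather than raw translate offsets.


A door frame. The clear opening is 816 mm wide and 1962 mm high. Two 42 mm wide jambs, 101 mm deep, stand either side of the opening from the floor to the top of the opening. A 87 mm thick head sits across the top of both jambs, spanning the full outside width of the frame.


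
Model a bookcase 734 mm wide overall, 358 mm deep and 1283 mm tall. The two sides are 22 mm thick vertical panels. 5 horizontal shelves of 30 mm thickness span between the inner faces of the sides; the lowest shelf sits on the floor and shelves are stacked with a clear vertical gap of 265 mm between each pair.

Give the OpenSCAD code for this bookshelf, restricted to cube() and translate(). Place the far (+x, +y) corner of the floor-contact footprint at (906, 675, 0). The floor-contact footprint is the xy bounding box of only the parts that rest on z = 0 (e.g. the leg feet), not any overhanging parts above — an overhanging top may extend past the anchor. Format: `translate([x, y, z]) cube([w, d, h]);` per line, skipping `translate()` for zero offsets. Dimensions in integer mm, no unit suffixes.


translate([172, 317, 0]) cube([22, 358, 1283]);
translate([884, 317, 0]) cube([22, 358, 1283]);
translate([194, 317, 0]) cube([690, 358, 30]);
translate([194, 317, 295]) cube([690, 358, 30]);
translate([194, 317, 590]) cube([690, 358, 30]);
translate([194, 317, 885]) cube([690, 358, 30]);
translate([194, 317, 1180]) cube([690, 358, 30]);


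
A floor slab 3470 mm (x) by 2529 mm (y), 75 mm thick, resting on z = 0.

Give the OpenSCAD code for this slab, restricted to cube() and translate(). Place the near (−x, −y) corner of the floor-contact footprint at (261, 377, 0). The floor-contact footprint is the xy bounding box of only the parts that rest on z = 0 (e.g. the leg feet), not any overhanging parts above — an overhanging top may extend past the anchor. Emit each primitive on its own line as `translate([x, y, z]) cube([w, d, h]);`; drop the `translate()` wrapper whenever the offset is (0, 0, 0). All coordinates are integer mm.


translate([261, 377, 0]) cube([3470, 2529, 75]);


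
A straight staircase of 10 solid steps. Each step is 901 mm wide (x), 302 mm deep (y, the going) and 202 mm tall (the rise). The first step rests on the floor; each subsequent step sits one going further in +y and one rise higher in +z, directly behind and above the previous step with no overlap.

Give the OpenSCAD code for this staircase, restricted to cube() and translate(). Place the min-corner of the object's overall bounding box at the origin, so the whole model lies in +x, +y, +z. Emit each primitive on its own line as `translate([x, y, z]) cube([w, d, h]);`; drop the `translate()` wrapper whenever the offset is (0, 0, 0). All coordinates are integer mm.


cube([901, 302, 202]);
translate([0, 302, 202]) cube([901, 302, 202]);
translate([0, 604, 404]) cube([901, 302, 202]);
translate([0, 906, 606]) cube([901, 302, 202]);
translate([0, 1208, 808]) cube([901, 302, 202]);
translate([0, 1510, 1010]) cube([901, 302, 202]);
translate([0, 1812, 1212]) cube([901, 302, 202]);
translate([0, 2114, 1414]) cube([901, 302, 202]);
translate([0, 2416, 1616]) cube([901, 302, 202]);
translate([0, 2718, 1818]) cube([901, 302, 202]);


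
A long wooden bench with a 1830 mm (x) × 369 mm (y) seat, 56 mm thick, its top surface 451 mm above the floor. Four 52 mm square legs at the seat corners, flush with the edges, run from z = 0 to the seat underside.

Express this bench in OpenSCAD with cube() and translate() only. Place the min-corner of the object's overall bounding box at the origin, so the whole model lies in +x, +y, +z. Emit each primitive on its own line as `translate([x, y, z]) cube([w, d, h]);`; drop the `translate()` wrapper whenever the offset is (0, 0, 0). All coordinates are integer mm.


translate([0, 0, 395]) cube([1830, 369, 56]);
cube([52, 52, 395]);
translate([0, 317, 0]) cube([52, 52, 395]);
translate([1778, 0, 0]) cube([52, 52, 395]);
translate([1778, 317, 0]) cube([52, 52, 395]);


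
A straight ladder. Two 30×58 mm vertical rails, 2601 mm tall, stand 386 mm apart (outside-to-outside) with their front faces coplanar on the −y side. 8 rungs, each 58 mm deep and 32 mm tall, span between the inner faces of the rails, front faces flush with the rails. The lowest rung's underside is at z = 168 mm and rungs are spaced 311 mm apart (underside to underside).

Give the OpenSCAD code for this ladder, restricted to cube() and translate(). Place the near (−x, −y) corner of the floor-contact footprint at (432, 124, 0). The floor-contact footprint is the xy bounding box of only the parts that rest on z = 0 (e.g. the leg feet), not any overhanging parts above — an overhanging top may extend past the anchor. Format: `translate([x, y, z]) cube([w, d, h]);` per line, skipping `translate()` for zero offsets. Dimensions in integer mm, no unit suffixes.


// rung span = 386 - 2*30 = 326
// rung[k] z = 168 + k*311
translate([432, 124, 0]) cube([30, 58, 2601]);
translate([788, 124, 0]) cube([30, 58, 2601]);
translate([462, 124, 168]) cube([326, 58, 32]);
translate([462, 124, 479]) cube([326, 58, 32]);
translate([462, 124, 790]) cube([326, 58, 32]);
translate([462, 124, 1101]) cube([326, 58, 32]);
translate([462, 124, 1412]) cube([326, 58, 32]);
translate([462, 124, 1723]) cube([326, 58, 32]);
translate([462, 124, 2034]) cube([326, 58, 32]);
translate([462, 124, 2345]) cube([326, 58, 32]);


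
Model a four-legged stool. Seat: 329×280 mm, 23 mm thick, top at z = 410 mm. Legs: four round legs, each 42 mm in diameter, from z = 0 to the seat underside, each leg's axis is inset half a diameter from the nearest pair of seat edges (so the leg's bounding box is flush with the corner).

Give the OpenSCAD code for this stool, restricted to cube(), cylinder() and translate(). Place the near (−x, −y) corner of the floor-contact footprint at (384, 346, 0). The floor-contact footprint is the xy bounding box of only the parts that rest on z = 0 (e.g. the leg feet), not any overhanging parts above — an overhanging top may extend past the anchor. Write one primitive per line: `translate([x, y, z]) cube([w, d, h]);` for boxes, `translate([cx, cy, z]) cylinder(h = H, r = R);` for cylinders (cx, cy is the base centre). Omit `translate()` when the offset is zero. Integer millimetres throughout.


// leg_h = 410 - 23 = 387
translate([384, 346, 387]) cube([329, 280, 23]);
translate([405, 367, 0]) cylinder(h = 387, r = 21);
translate([692, 367, 0]) cylinder(h = 387, r = 21);
translate([405, 605, 0]) cylinder(h = 387, r = 21);
translate([692, 605, 0]) cylinder(h = 387, r = 21);


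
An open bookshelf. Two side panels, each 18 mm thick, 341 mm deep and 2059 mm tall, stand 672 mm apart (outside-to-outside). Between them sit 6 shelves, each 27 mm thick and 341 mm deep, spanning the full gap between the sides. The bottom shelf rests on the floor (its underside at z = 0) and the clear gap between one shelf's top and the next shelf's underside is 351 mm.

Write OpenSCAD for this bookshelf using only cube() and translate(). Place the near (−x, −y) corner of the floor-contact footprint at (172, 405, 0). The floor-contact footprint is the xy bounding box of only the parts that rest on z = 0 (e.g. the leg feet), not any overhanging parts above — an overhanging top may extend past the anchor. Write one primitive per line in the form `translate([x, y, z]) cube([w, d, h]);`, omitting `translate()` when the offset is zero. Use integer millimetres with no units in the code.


translate([172, 405, 0]) cube([18, 341, 2059]);
translate([826, 405, 0]) cube([18, 341, 2059]);
translate([190, 405, 0]) cube([636, 341, 27]);
translate([190, 405, 378]) cube([636, 341, 27]);
translate([190, 405, 756]) cube([636, 341, 27]);
translate([190, 405, 1134]) cube([636, 341, 27]);
translate([190, 405, 1512]) cube([636, 341, 27]);
translate([190, 405, 1890]) cube([636, 341, 27]);


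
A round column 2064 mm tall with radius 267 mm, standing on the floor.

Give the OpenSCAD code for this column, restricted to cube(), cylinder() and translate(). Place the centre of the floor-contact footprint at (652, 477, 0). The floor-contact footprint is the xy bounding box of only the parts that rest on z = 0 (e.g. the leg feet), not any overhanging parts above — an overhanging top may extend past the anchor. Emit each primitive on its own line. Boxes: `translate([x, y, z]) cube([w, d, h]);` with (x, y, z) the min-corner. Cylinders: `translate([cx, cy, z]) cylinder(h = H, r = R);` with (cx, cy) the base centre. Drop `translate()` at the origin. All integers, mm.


translate([652, 477, 0]) cylinder(h = 2064, r = 267);


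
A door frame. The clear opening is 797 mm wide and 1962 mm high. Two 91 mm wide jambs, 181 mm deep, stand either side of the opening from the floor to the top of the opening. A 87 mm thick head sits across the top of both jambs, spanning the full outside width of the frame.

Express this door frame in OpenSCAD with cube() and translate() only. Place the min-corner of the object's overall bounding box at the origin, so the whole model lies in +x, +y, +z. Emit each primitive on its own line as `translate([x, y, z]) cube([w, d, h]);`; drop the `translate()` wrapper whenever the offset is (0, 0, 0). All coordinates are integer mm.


cube([91, 181, 1962]);
translate([888, 0, 0]) cube([91, 181, 1962]);
translate([0, 0, 1962]) cube([979, 181, 87]);


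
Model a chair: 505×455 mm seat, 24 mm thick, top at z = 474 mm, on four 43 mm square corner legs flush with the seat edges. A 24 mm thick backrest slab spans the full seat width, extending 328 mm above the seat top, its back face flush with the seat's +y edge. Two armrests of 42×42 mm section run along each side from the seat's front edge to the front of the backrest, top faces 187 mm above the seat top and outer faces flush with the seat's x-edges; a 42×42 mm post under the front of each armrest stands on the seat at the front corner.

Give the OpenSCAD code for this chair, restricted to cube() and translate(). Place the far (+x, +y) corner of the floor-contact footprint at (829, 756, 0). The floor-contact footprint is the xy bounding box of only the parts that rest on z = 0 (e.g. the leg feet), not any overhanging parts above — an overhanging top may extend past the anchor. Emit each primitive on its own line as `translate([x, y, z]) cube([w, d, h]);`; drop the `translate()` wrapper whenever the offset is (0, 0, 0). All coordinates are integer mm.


translate([324, 301, 450]) cube([505, 455, 24]);
translate([324, 301, 0]) cube([43, 43, 450]);
translate([786, 301, 0]) cube([43, 43, 450]);
translate([324, 713, 0]) cube([43, 43, 450]);
translate([786, 713, 0]) cube([43, 43, 450]);
translate([324, 732, 474]) cube([505, 24, 328]);
translate([324, 301, 619]) cube([42, 431, 42]);
translate([787, 301, 619]) cube([42, 431, 42]);
translate([324, 301, 474]) cube([42, 42, 145]);
translate([787, 301, 474]) cube([42, 42, 145]);


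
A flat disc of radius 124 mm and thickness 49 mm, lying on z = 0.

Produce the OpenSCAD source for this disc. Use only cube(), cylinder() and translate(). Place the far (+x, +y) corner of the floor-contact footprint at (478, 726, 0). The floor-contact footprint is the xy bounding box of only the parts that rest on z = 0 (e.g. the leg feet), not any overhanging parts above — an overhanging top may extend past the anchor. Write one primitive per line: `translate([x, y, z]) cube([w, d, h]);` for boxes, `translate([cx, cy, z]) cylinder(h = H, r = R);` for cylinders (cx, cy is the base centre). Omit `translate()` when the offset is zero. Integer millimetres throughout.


translate([354, 602, 0]) cylinder(h = 49, r = 124);


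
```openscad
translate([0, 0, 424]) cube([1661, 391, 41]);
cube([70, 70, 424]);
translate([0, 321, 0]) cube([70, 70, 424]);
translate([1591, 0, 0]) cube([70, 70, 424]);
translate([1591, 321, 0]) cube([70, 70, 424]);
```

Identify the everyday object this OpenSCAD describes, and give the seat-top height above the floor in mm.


A bench. The seat-top height is 465 mm.

A long slab on four corner posts — a bench. The slab sits at z = 424 with thickness 41, so the top is 424 + 41 = 465 mm.


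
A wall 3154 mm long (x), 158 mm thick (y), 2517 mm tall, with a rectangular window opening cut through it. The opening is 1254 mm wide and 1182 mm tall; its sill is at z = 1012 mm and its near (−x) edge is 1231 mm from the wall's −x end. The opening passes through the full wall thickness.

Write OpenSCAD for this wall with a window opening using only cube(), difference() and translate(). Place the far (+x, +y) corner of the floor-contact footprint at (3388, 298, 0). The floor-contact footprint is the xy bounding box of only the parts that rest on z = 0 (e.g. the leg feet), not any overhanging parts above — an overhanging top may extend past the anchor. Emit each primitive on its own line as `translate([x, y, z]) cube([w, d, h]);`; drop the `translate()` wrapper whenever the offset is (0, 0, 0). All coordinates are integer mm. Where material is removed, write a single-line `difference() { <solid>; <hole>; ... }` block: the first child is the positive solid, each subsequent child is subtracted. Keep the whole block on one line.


difference() { translate([234, 140, 0]) cube([3154, 158, 2517]); translate([1465, 140, 1012]) cube([1254, 158, 1182]); }


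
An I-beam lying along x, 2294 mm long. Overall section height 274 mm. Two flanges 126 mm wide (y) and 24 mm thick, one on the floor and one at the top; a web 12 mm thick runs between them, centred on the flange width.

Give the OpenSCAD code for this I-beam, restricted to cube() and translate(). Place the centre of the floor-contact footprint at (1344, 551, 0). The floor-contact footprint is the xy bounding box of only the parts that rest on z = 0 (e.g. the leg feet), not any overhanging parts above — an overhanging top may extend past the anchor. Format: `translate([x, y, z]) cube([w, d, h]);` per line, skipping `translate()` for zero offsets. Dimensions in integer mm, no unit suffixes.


translate([197, 488, 0]) cube([2294, 126, 24]);
translate([197, 545, 24]) cube([2294, 12, 226]);
translate([197, 488, 250]) cube([2294, 126, 24]);


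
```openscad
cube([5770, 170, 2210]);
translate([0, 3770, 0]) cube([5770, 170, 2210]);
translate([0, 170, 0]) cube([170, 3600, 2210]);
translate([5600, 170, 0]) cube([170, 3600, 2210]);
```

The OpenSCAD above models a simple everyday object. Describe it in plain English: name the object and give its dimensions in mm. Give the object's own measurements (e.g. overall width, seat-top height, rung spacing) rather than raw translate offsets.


The wall frame of a small rectangular building: four walls, each 2210 mm tall and 170 mm thick, enclosing a footprint 5770 mm (x) by 3940 mm (y) outside-to-outside, with no floor or roof. The front and back walls (the −y and +y sides) span the full width; the two side walls fit between them.


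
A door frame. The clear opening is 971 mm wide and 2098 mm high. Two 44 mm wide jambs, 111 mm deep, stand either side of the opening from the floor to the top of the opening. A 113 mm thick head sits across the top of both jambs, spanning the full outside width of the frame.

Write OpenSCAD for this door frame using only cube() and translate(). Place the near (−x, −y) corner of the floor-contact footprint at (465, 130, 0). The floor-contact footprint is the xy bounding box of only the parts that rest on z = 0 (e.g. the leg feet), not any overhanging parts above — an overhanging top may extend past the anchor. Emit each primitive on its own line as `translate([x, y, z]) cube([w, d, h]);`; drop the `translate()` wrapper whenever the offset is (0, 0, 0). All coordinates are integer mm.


translate([465, 130, 0]) cube([44, 111, 2098]);
translate([1480, 130, 0]) cube([44, 111, 2098]);
translate([465, 130, 2098]) cube([1059, 111, 113]);


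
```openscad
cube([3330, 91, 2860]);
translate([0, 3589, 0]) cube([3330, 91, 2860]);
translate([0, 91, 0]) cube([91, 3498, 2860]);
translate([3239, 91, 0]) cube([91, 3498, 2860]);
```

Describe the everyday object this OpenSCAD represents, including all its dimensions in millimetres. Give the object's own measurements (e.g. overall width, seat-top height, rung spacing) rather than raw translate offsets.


The wall frame of a small rectangular building: four walls, each 2860 mm tall and 91 mm thick, enclosing a footprint 3330 mm (x) by 3680 mm (y) outside-to-outside, with no floor or roof. The front and back walls (the −y and +y sides) span the full width; the two side walls fit between them.


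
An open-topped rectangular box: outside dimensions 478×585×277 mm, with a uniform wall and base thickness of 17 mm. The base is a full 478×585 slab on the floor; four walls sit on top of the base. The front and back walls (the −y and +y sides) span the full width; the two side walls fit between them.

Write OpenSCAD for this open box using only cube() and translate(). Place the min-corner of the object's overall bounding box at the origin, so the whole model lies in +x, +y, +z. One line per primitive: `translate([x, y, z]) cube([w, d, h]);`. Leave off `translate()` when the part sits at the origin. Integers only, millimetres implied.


cube([478, 585, 17]);
translate([0, 0, 17]) cube([478, 17, 260]);
translate([0, 568, 17]) cube([478, 17, 260]);
translate([0, 17, 17]) cube([17, 551, 260]);
translate([461, 17, 17]) cube([17, 551, 260]);


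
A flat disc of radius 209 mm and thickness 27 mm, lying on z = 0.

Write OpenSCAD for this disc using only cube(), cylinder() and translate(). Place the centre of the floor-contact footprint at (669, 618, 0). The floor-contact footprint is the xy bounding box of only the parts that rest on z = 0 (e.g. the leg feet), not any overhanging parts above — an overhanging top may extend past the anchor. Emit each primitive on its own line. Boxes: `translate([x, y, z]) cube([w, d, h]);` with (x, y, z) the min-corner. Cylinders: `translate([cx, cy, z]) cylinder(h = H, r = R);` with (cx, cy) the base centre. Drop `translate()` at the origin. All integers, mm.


translate([669, 618, 0]) cylinder(h = 27, r = 209);


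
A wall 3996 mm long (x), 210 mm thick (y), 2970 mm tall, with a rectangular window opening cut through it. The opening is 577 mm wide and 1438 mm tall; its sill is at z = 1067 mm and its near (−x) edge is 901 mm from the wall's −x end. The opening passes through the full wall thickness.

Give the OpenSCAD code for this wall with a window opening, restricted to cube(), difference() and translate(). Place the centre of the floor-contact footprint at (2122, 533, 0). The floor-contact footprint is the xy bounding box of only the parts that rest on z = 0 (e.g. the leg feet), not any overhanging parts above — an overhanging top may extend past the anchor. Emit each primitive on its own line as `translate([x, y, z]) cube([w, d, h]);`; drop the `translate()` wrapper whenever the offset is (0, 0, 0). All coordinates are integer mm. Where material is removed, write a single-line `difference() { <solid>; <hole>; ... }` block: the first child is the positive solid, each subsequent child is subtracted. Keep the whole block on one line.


difference() { translate([124, 428, 0]) cube([3996, 210, 2970]); translate([1025, 428, 1067]) cube([577, 210, 1438]); }


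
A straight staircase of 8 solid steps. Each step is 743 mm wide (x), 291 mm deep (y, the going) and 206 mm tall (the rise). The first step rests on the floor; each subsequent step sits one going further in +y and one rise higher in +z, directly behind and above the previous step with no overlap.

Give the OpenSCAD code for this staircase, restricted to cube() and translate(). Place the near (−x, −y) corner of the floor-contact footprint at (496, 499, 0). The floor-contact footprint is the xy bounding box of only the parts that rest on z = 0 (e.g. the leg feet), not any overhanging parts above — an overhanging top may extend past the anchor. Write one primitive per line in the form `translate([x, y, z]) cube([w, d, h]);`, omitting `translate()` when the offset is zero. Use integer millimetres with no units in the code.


translate([496, 499, 0]) cube([743, 291, 206]);
translate([496, 790, 206]) cube([743, 291, 206]);
translate([496, 1081, 412]) cube([743, 291, 206]);
translate([496, 1372, 618]) cube([743, 291, 206]);
translate([496, 1663, 824]) cube([743, 291, 206]);
translate([496, 1954, 1030]) cube([743, 291, 206]);
translate([496, 2245, 1236]) cube([743, 291, 206]);
translate([496, 2536, 1442]) cube([743, 291, 206]);


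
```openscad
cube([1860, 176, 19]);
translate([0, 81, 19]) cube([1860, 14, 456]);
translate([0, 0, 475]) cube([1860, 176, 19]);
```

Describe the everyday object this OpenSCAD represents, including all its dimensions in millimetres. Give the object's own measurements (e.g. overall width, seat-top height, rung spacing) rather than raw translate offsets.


An I-beam lying along x, 1860 mm long. Overall section height 494 mm. Two flanges 176 mm wide (y) and 19 mm thick, one on the floor and one at the top; a web 14 mm thick runs between them, centred on the flange width.


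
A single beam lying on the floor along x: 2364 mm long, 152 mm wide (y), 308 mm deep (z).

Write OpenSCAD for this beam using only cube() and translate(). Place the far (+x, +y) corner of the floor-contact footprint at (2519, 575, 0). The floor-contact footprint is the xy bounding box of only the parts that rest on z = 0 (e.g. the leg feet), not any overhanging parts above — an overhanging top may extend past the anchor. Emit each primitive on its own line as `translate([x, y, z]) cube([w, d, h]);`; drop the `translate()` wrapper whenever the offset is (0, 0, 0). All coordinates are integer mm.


translate([155, 423, 0]) cube([2364, 152, 308]);


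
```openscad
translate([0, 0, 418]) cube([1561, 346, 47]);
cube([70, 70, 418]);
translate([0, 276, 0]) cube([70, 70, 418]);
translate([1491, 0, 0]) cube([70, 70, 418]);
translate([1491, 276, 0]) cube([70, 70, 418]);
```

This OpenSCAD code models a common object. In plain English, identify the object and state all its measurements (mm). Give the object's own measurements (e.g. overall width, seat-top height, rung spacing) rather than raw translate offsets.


A long wooden bench with a 1561 mm (x) × 346 mm (y) seat, 47 mm thick, its top surface 465 mm above the floor. Four 70 mm square legs at the seat corners, flush with the edges, run from z = 0 to the seat underside.


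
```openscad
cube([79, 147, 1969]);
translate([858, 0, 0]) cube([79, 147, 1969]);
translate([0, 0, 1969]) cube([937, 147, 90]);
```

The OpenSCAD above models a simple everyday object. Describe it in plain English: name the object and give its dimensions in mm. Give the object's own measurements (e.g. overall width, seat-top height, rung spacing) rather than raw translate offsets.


A door frame. The clear opening is 779 mm wide and 1969 mm high. Two 79 mm wide jambs, 147 mm deep, stand either side of the opening from the floor to the top of the opening. A 90 mm thick head sits across the top of both jambs, spanning the full outside width of the frame.


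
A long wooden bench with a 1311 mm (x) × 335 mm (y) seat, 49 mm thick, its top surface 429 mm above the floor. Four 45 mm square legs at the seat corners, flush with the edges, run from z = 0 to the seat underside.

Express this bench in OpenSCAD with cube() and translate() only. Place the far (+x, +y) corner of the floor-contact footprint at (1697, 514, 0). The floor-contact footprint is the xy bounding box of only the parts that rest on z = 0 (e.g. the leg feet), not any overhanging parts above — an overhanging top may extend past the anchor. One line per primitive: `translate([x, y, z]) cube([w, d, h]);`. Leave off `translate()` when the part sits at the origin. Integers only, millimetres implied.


// leg_h = 429 − 49 = 380
translate([386, 179, 380]) cube([1311, 335, 49]);
translate([386, 179, 0]) cube([45, 45, 380]);
translate([386, 469, 0]) cube([45, 45, 380]);
translate([1652, 179, 0]) cube([45, 45, 380]);
translate([1652, 469, 0]) cube([45, 45, 380]);


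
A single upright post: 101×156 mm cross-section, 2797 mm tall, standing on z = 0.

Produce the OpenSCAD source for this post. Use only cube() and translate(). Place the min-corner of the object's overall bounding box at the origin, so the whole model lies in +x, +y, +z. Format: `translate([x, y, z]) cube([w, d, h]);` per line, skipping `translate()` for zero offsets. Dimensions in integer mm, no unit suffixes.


cube([101, 156, 2797]);


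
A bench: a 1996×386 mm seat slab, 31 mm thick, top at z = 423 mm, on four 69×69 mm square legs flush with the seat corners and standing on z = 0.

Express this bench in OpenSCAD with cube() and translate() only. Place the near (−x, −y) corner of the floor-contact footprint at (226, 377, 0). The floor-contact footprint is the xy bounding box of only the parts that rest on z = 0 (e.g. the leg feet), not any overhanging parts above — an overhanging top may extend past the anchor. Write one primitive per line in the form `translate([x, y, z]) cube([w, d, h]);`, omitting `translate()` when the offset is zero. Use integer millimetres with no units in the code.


translate([226, 377, 392]) cube([1996, 386, 31]);
translate([226, 377, 0]) cube([69, 69, 392]);
translate([226, 694, 0]) cube([69, 69, 392]);
translate([2153, 377, 0]) cube([69, 69, 392]);
translate([2153, 694, 0]) cube([69, 69, 392]);


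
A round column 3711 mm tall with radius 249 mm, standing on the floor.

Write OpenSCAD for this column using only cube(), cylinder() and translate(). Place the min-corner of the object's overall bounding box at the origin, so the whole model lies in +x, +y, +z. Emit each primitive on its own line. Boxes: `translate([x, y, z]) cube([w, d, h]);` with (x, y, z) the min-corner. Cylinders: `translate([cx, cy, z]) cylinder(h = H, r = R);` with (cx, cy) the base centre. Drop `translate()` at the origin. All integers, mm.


translate([249, 249, 0]) cylinder(h = 3711, r = 249);


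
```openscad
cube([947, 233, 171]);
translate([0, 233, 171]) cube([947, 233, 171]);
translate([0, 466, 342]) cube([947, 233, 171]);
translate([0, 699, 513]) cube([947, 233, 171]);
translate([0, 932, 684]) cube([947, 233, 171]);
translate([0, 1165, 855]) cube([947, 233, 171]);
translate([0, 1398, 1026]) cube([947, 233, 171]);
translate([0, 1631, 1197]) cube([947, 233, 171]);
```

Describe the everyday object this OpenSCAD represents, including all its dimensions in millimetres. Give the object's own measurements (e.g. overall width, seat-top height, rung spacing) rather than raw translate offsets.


A straight staircase of 8 solid steps. Each step is 947 mm wide (x), 233 mm deep (y, the going) and 171 mm tall (the rise). The first step rests on the floor; each subsequent step sits one going further in +y and one rise higher in +z, directly behind and above the previous step with no overlap.


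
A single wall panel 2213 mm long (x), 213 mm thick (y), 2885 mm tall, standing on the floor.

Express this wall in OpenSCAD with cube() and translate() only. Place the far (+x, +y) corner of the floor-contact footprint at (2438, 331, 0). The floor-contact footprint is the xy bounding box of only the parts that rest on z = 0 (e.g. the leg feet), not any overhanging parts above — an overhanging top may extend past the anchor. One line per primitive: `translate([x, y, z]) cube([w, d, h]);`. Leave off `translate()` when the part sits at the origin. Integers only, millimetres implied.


translate([225, 118, 0]) cube([2213, 213, 2885]);


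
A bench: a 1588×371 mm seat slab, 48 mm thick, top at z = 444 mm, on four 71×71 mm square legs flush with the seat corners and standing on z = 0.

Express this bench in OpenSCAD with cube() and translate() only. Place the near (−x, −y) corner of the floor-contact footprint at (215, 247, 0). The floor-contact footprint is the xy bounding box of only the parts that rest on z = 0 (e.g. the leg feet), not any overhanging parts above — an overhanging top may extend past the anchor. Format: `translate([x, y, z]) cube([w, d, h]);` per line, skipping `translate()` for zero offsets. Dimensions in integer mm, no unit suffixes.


// leg_h = 444 − 48 = 396
translate([215, 247, 396]) cube([1588, 371, 48]);
translate([215, 247, 0]) cube([71, 71, 396]);
translate([215, 547, 0]) cube([71, 71, 396]);
translate([1732, 247, 0]) cube([71, 71, 396]);
translate([1732, 547, 0]) cube([71, 71, 396]);


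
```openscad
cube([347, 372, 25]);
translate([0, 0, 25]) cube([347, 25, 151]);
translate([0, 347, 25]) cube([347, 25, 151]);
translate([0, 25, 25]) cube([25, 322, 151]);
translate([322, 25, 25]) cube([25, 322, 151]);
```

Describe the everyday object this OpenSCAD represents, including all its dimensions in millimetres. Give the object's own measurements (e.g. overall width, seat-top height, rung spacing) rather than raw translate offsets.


An open-topped rectangular box: outside dimensions 347×372×176 mm, with a uniform wall and base thickness of 25 mm. The base is a full 347×372 slab on the floor; four walls sit on top of the base. The front and back walls (the −y and +y sides) span the full width; the two side walls fit between them.


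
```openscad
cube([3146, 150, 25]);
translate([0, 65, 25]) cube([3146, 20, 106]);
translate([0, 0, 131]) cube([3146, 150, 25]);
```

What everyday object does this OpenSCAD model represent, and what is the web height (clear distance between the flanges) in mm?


An I-beam. The web height is 106 mm.

Two wide flanges with a thin centred web — an I-beam. Overall 156 mm minus two 25 mm flanges gives a web of 156 − 2·25 = 106 mm.


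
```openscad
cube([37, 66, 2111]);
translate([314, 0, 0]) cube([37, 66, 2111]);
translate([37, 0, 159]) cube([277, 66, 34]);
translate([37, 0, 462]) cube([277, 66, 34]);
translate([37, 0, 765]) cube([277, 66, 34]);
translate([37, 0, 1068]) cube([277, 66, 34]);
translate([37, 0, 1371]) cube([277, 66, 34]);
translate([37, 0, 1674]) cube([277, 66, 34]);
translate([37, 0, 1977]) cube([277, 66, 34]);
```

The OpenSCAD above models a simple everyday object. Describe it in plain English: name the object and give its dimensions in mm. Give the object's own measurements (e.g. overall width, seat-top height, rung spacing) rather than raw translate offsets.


A straight ladder. Two 37×66 mm vertical rails, 2111 mm tall, stand 351 mm apart (outside-to-outside) with their front faces coplanar on the −y side. 7 rungs, each 66 mm deep and 34 mm tall, span between the inner faces of the rails, front faces flush with the rails. The lowest rung's underside is at z = 159 mm and rungs are spaced 303 mm apart (underside to underside).


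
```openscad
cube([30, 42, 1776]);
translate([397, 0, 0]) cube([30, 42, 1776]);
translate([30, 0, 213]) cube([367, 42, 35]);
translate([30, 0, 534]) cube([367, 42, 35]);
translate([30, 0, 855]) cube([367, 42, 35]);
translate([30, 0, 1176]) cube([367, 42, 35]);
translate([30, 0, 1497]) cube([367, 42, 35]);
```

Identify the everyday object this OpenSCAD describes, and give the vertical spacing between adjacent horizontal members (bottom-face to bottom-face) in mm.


A ladder. The rung spacing is 321 mm.

Two tall 30×42 posts with 5 short bars between them — a ladder. Adjacent rungs sit at z = 213 and z = 534, so the spacing is 534 − 213 = 321 mm.
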